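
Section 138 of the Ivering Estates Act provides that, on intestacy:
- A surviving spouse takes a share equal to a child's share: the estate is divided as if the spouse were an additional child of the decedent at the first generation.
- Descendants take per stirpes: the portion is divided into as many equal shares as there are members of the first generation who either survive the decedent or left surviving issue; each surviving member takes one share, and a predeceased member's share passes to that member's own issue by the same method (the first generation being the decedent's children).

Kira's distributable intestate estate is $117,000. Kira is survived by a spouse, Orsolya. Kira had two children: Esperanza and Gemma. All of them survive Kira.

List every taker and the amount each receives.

The spouse counts as an additional share at the children's level, so there are 3 primary shares of $39,000. Orsolya takes one such share ($39,000).
The children's combined portion ($78,000) is divided into 2 shares of $39,000: Esperanza and Gemma each take $39,000.

Orsolya: $39,000; Esperanza: $39,000; Gemma: $39,000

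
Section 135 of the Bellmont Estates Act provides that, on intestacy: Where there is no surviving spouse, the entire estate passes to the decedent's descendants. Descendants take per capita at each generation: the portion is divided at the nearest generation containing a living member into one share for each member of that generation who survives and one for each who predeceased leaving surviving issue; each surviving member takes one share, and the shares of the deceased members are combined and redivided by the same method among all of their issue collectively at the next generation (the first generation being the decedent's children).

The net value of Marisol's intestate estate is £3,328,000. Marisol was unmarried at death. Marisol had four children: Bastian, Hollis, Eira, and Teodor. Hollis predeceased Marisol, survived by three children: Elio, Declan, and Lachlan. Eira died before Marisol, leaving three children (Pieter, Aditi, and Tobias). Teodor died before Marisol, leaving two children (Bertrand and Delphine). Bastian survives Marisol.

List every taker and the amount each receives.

Bastian: £832,000; Elio: £312,000; Declan: £312,000; Lachlan: £312,000; Pieter: £312,000; Aditi: £312,000; Tobias: £312,000; Bertrand: £312,000; Delphine: £312,000

The entire £3,328,000 passes to the descendants.
That amount (£3,328,000) is divided at the children's generation into 4 shares of £832,000. Bastian takes £832,000. The 3 shares of the deceased (Hollis, Eira, and Teodor) are combined into a pool of £2,496,000.
That pool (£2,496,000) is divided at the grandchildren's generation equally among Elio, Declan, Lachlan, Pieter, Aditi, Tobias, Bertrand, and Delphine: £312,000 each.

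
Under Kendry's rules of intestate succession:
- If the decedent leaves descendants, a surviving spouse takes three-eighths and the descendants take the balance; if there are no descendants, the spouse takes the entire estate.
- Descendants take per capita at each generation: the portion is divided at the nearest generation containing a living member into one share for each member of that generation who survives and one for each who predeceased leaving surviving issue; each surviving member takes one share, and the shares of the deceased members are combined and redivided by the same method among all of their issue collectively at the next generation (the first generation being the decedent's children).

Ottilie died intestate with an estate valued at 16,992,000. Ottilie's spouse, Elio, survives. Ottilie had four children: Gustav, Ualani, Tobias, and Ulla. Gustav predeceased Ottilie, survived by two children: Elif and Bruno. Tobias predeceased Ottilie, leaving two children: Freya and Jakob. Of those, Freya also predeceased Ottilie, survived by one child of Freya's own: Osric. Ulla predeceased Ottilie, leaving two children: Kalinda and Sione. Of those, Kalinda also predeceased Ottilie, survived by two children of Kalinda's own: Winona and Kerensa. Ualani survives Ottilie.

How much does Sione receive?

Sione receives 1,327,500.

Elio takes three-eighths of 16,992,000 = 6,372,000. The remaining 10,620,000 passes to the descendants.
The descendants' portion (10,620,000) is divided at the children's generation into 4 shares of 2,655,000. Ualani takes 2,655,000. The 3 shares of the deceased (Gustav, Tobias, and Ulla) are combined into a pool of 7,965,000.
That pool (7,965,000) is divided at the grandchildren's generation into 6 shares of 1,327,500. Elif, Bruno, Jakob, and Sione each take 1,327,500. The 2 shares of the deceased (Freya and Kalinda) are combined into a pool of 2,655,000.
That pool (2,655,000) is divided at the great-grandchildren's generation equally among Osric, Winona, and Kerensa: 885,000 each.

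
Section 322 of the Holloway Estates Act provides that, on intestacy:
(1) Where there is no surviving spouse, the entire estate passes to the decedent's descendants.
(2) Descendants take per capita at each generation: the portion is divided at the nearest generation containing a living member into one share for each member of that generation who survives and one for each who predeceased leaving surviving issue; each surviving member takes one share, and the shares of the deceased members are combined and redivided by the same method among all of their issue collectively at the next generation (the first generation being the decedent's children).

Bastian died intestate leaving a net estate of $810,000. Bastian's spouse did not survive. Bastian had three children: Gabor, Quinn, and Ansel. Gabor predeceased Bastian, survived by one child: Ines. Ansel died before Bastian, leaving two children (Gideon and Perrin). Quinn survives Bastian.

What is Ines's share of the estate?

Ines receives $180,000.

The entire $810,000 passes to the descendants.
That amount ($810,000) is divided at the children's generation into 3 shares of $270,000. Quinn takes $270,000. The 2 shares of the deceased (Gabor and Ansel) are combined into a pool of $540,000.
That pool ($540,000) is divided at the grandchildren's generation equally among Ines, Gideon, and Perrin: $180,000 each.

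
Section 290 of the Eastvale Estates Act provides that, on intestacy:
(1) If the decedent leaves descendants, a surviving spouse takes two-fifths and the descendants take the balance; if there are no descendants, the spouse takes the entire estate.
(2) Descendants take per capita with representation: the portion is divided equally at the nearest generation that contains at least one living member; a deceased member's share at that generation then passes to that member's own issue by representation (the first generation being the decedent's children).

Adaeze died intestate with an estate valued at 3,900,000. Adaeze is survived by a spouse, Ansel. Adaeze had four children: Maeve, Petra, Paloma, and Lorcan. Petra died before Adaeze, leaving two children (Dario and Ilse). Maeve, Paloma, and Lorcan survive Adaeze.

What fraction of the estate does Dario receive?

Dario receives 3/40 of the estate.

Ansel takes two-fifths of 3,900,000 = 1,560,000. The remaining 2,340,000 passes to the descendants.
The descendants' portion (2,340,000) is divided into 4 shares of 585,000: Maeve, Paloma, and Lorcan each take 585,000; Petra's 585,000 share passes to Petra's issue.
Petra's share (585,000) is divided into 2 shares of 292,500: Dario and Ilse each take 292,500.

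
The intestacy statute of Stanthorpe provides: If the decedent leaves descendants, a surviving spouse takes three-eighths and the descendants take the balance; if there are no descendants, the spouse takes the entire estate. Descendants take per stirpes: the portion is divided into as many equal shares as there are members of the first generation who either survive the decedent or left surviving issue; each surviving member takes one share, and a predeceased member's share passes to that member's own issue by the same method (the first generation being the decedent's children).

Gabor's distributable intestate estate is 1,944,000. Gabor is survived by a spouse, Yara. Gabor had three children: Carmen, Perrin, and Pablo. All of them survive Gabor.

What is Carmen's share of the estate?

Carmen receives 405,000.

Yara takes three-eighths of 1,944,000 = 729,000. The remaining 1,215,000 passes to the descendants.
The descendants' portion (1,215,000) is divided into 3 shares of 405,000: Carmen, Perrin, and Pablo each take 405,000.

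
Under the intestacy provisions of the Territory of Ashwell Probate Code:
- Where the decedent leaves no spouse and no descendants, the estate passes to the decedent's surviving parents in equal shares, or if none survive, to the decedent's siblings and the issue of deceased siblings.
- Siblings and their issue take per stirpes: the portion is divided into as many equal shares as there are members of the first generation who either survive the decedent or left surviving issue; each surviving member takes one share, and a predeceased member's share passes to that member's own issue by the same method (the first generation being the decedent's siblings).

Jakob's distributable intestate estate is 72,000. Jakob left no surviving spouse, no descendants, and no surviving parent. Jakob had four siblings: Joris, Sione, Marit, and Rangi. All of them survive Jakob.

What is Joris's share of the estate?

Joris receives 18,000.

The entire 72,000 passes to the siblings and their issue.
That amount (72,000) is divided into 4 shares of 18,000: Joris, Sione, Marit, and Rangi each take 18,000.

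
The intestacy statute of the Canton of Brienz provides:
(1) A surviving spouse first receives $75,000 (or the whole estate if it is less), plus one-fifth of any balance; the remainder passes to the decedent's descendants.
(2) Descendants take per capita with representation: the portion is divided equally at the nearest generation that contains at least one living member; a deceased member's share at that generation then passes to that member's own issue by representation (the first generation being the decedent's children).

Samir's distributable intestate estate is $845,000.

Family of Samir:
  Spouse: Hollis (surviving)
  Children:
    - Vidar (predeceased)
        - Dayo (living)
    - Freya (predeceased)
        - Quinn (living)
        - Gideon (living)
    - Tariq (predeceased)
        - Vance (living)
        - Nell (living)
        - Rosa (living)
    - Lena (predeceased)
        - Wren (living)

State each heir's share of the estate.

Hollis first takes $75,000, leaving a balance of $770,000. Hollis then takes one-fifth of the balance ($154,000), for a total of $229,000. The remaining $616,000 passes to the descendants.
No child survives, so the initial division is made at the grandchildren's generation.
The descendants' portion ($616,000) is divided into 7 shares of $88,000: Dayo, Quinn, Gideon, Vance, Nell, Rosa, and Wren each take $88,000.

Hollis: $229,000; Dayo: $88,000; Quinn: $88,000; Gideon: $88,000; Vance: $88,000; Nell: $88,000; Rosa: $88,000; Wren: $88,000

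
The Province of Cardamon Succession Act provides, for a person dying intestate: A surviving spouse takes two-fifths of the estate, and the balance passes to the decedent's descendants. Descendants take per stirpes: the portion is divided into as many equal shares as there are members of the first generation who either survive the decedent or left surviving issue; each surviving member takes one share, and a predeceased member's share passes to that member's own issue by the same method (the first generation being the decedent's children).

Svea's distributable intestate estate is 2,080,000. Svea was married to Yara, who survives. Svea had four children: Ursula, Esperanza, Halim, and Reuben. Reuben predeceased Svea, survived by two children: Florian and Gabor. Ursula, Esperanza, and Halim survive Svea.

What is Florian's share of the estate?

Florian receives 156,000.

Yara takes two-fifths of 2,080,000 = 832,000. The remaining 1,248,000 passes to the descendants.
The descendants' portion (1,248,000) is divided into 4 shares of 312,000: Ursula, Esperanza, and Halim each take 312,000; Reuben's 312,000 share passes to Reuben's issue.
Reuben's share (312,000) is divided into 2 shares of 156,000: Florian and Gabor each take 156,000.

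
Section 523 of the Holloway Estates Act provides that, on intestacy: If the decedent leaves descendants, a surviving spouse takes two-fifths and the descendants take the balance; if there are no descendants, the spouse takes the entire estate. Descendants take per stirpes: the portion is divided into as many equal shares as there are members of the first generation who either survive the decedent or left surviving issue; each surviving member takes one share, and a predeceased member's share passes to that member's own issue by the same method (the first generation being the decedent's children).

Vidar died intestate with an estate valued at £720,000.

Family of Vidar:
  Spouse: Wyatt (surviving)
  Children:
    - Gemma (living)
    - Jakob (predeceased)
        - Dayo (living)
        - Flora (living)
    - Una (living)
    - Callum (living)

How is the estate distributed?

Wyatt: £288,000; Gemma: £108,000; Dayo: £54,000; Flora: £54,000; Una: £108,000; Callum: £108,000

Wyatt takes two-fifths of £720,000 = £288,000. The remaining £432,000 passes to the descendants.
The descendants' portion (£432,000) is divided into 4 shares of £108,000: Gemma, Una, and Callum each take £108,000; Jakob's £108,000 share passes to Jakob's issue.
Jakob's share (£108,000) is divided into 2 shares of £54,000: Dayo and Flora each take £54,000.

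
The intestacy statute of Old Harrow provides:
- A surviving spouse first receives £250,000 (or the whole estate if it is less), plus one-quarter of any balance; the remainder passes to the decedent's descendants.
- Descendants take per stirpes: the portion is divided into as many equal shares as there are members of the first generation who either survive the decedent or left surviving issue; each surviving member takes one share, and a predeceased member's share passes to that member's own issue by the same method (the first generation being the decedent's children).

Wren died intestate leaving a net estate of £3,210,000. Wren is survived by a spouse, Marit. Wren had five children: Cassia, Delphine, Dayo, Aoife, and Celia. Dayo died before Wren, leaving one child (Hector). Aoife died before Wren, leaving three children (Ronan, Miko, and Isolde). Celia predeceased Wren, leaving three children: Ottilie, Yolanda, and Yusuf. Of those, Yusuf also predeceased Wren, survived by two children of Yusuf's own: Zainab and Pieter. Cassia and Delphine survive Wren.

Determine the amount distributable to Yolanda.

Yolanda receives £148,000.

Marit first takes £250,000, leaving a balance of £2,960,000. Marit then takes one-quarter of the balance (£740,000), for a total of £990,000. The remaining £2,220,000 passes to the descendants.
The descendants' portion (£2,220,000) is divided into 5 shares of £444,000: Cassia and Delphine each take £444,000; Dayo's £444,000 share passes to Dayo's issue; Aoife's £444,000 share passes to Aoife's issue; Celia's £444,000 share passes to Celia's issue.
Dayo's share (£444,000) passes entirely to Hector.
Aoife's share (£444,000) is divided into 3 shares of £148,000: Ronan, Miko, and Isolde each take £148,000.
Celia's share (£444,000) is divided into 3 shares of £148,000: Ottilie and Yolanda each take £148,000; Yusuf's £148,000 share passes to Yusuf's issue.
Yusuf's share (£148,000) is divided into 2 shares of £74,000: Zainab and Pieter each take £74,000.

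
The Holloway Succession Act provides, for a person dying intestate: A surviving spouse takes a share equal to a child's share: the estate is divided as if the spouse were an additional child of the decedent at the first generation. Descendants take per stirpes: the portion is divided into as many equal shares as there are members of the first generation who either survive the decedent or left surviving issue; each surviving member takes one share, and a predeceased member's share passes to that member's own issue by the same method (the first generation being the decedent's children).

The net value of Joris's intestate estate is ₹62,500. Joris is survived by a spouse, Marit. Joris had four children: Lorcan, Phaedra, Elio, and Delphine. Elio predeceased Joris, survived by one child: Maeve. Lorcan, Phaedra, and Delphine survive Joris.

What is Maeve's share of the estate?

Maeve receives ₹12,500.

The spouse counts as an additional share at the children's level, so there are 5 primary shares of ₹12,500. Marit takes one such share (₹12,500).
The children's combined portion (₹50,000) is divided into 4 shares of ₹12,500: Lorcan, Phaedra, and Delphine each take ₹12,500; Elio's ₹12,500 share passes to Elio's issue.
Elio's share (₹12,500) passes entirely to Maeve.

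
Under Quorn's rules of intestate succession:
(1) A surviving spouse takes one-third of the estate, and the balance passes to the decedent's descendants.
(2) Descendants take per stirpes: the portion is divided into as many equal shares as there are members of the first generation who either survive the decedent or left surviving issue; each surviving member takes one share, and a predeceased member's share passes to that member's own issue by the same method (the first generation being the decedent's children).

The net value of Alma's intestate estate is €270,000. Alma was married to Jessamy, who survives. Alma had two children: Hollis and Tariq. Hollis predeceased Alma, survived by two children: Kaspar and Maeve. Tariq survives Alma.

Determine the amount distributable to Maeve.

Maeve receives €45,000.

Jessamy takes one-third of €270,000 = €90,000. The remaining €180,000 passes to the descendants.
The descendants' portion (€180,000) is divided into 2 shares of €90,000: Tariq takes €90,000; Hollis's €90,000 share passes to Hollis's issue.
Hollis's share (€90,000) is divided into 2 shares of €45,000: Kaspar and Maeve each take €45,000.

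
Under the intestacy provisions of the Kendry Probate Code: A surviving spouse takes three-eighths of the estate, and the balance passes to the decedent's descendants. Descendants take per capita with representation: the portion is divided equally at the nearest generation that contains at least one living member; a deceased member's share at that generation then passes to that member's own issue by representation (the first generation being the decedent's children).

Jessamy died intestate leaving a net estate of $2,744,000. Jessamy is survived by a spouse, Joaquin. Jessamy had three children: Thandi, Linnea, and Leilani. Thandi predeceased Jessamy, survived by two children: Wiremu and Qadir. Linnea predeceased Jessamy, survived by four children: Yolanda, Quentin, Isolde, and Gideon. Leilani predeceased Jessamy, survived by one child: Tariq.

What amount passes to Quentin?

Quentin receives $245,000.

Joaquin takes three-eighths of $2,744,000 = $1,029,000. The remaining $1,715,000 passes to the descendants.
No child survives, so the initial division is made at the grandchildren's generation.
The descendants' portion ($1,715,000) is divided into 7 shares of $245,000: Wiremu, Qadir, Yolanda, Quentin, Isolde, Gideon, and Tariq each take $245,000.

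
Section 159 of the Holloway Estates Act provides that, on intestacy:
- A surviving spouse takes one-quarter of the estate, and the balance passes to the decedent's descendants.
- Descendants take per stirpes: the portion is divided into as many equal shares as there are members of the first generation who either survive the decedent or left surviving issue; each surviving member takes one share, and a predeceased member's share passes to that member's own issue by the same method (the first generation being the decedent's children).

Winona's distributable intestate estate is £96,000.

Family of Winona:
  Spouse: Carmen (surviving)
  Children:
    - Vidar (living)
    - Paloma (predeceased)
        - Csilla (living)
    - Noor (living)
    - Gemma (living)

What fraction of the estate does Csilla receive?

Carmen takes one-quarter of £96,000 = £24,000. The remaining £72,000 passes to the descendants.
The descendants' portion (£72,000) is divided into 4 shares of £18,000: Vidar, Noor, and Gemma each take £18,000; Paloma's £18,000 share passes to Paloma's issue.
Paloma's share (£18,000) passes entirely to Csilla.

Csilla receives 3/16 of the estate.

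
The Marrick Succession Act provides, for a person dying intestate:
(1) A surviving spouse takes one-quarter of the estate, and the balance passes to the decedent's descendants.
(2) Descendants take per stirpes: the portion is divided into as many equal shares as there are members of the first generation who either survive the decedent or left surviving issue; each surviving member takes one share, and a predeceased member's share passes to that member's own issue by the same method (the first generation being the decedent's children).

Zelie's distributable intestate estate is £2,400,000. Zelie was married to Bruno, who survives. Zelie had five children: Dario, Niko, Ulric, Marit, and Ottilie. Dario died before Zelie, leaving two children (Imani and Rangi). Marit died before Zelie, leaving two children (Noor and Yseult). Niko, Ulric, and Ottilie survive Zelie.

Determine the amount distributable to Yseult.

Bruno takes one-quarter of £2,400,000 = £600,000. The remaining £1,800,000 passes to the descendants.
The descendants' portion (£1,800,000) is divided into 5 shares of £360,000: Niko, Ulric, and Ottilie each take £360,000; Dario's £360,000 share passes to Dario's issue; Marit's £360,000 share passes to Marit's issue.
Dario's share (£360,000) is divided into 2 shares of £180,000: Imani and Rangi each take £180,000.
Marit's share (£360,000) is divided into 2 shares of £180,000: Noor and Yseult each take £180,000.

Yseult receives £180,000.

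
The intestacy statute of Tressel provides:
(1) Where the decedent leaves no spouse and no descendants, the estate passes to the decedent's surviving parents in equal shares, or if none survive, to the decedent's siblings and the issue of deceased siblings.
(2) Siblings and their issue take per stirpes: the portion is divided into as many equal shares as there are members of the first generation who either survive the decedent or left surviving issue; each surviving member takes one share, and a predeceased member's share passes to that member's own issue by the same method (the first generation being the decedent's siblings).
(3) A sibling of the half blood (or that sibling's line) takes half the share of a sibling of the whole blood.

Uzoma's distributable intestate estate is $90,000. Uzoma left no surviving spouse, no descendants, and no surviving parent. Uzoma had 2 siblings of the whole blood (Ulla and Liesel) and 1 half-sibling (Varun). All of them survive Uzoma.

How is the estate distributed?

Ulla: $36,000; Varun: $18,000; Liesel: $36,000

The entire $90,000 passes to the siblings and their issue.
Counting each half-blood sibling's line as half a unit, there are 5/2 units in $90,000, so one unit is $36,000. Whole-blood lines (Ulla and Liesel) take $36,000 each; half-blood lines (Varun) take $18,000 each.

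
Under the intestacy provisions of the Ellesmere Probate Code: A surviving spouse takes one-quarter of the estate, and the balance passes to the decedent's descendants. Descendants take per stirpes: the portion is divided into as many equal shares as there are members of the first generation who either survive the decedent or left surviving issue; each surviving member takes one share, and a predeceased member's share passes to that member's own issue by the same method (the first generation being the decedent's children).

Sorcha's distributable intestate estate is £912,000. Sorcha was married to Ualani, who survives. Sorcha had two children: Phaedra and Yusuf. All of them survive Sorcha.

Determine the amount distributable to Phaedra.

Phaedra receives £342,000.

Ualani takes one-quarter of £912,000 = £228,000. The remaining £684,000 passes to the descendants.
The descendants' portion (£684,000) is divided into 2 shares of £342,000: Phaedra and Yusuf each take £342,000.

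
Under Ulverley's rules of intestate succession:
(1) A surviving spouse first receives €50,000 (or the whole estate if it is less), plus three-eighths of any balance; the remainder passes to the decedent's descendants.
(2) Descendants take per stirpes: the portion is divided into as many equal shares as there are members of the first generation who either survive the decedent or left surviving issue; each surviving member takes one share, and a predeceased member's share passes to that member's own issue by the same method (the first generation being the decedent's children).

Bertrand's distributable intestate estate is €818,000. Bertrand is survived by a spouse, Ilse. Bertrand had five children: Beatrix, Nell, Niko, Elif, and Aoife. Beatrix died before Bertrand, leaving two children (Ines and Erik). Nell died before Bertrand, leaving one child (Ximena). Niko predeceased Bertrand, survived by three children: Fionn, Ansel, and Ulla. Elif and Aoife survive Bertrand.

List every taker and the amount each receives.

Ilse: €338,000; Ines: €48,000; Erik: €48,000; Ximena: €96,000; Fionn: €32,000; Ansel: €32,000; Ulla: €32,000; Elif: €96,000; Aoife: €96,000

Ilse first takes €50,000, leaving a balance of €768,000. Ilse then takes three-eighths of the balance (€288,000), for a total of €338,000. The remaining €480,000 passes to the descendants.
The descendants' portion (€480,000) is divided into 5 shares of €96,000: Elif and Aoife each take €96,000; Beatrix's €96,000 share passes to Beatrix's issue; Nell's €96,000 share passes to Nell's issue; Niko's €96,000 share passes to Niko's issue.
Beatrix's share (€96,000) is divided into 2 shares of €48,000: Ines and Erik each take €48,000.
Nell's share (€96,000) passes entirely to Ximena.
Niko's share (€96,000) is divided into 3 shares of €32,000: Fionn, Ansel, and Ulla each take €32,000.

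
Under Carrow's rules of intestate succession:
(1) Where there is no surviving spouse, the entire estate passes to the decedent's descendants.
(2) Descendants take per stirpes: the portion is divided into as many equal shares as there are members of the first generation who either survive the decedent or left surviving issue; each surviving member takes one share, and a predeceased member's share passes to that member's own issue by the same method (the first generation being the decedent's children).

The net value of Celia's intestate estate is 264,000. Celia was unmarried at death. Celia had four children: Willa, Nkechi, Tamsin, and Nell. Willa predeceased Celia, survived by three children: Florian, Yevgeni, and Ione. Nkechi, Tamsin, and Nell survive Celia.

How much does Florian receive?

The entire 264,000 passes to the descendants.
That amount (264,000) is divided into 4 shares of 66,000: Nkechi, Tamsin, and Nell each take 66,000; Willa's 66,000 share passes to Willa's issue.
Willa's share (66,000) is divided into 3 shares of 22,000: Florian, Yevgeni, and Ione each take 22,000.

Florian receives 22,000.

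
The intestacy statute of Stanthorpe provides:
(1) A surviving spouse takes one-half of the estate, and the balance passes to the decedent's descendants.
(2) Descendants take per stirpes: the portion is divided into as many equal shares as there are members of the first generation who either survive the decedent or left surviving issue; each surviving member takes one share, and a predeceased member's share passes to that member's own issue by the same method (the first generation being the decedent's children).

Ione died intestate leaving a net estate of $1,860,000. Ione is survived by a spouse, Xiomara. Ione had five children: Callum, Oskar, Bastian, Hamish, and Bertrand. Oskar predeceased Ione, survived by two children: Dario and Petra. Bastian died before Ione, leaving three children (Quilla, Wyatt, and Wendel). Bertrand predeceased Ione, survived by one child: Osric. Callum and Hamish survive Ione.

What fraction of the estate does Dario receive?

Dario receives 1/20 of the estate.

Xiomara takes one-half of $1,860,000 = $930,000. The remaining $930,000 passes to the descendants.
The descendants' portion ($930,000) is divided into 5 shares of $186,000: Callum and Hamish each take $186,000; Oskar's $186,000 share passes to Oskar's issue; Bastian's $186,000 share passes to Bastian's issue; Bertrand's $186,000 share passes to Bertrand's issue.
Oskar's share ($186,000) is divided into 2 shares of $93,000: Dario and Petra each take $93,000.
Bastian's share ($186,000) is divided into 3 shares of $62,000: Quilla, Wyatt, and Wendel each take $62,000.
Bertrand's share ($186,000) passes entirely to Osric.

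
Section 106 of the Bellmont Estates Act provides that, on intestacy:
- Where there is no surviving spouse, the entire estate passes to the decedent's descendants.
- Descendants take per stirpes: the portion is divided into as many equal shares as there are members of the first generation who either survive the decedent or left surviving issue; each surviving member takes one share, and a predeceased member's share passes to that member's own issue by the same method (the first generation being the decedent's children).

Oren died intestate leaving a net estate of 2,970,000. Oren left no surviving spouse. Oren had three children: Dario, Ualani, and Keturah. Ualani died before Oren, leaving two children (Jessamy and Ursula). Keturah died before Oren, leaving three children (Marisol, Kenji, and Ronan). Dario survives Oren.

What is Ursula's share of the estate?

The entire 2,970,000 passes to the descendants.
That amount (2,970,000) is divided into 3 shares of 990,000: Dario takes 990,000; Ualani's 990,000 share passes to Ualani's issue; Keturah's 990,000 share passes to Keturah's issue.
Ualani's share (990,000) is divided into 2 shares of 495,000: Jessamy and Ursula each take 495,000.
Keturah's share (990,000) is divided into 3 shares of 330,000: Marisol, Kenji, and Ronan each take 330,000.

Ursula receives 495,000.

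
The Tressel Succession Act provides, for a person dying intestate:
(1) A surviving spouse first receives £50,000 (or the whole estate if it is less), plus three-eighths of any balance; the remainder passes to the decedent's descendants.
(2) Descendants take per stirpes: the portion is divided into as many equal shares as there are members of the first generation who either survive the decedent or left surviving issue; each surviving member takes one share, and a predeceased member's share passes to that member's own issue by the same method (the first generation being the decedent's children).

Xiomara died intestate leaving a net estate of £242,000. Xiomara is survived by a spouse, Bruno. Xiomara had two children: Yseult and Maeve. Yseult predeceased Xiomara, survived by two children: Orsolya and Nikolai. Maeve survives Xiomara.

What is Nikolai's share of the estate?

Bruno first takes £50,000, leaving a balance of £192,000. Bruno then takes three-eighths of the balance (£72,000), for a total of £122,000. The remaining £120,000 passes to the descendants.
The descendants' portion (£120,000) is divided into 2 shares of £60,000: Maeve takes £60,000; Yseult's £60,000 share passes to Yseult's issue.
Yseult's share (£60,000) is divided into 2 shares of £30,000: Orsolya and Nikolai each take £30,000.

Nikolai receives £30,000.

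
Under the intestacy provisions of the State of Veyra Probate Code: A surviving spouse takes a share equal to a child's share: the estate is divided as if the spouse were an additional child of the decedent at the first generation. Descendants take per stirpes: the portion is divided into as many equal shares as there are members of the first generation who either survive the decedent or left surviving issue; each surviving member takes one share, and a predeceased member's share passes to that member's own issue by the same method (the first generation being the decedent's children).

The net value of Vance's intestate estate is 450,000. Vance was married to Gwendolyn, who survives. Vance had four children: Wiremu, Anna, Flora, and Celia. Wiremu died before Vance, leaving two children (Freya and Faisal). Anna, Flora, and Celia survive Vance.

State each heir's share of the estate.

The spouse counts as an additional share at the children's level, so there are 5 primary shares of 90,000. Gwendolyn takes one such share (90,000).
The children's combined portion (360,000) is divided into 4 shares of 90,000: Anna, Flora, and Celia each take 90,000; Wiremu's 90,000 share passes to Wiremu's issue.
Wiremu's share (90,000) is divided into 2 shares of 45,000: Freya and Faisal each take 45,000.

Gwendolyn: 90,000; Freya: 45,000; Faisal: 45,000; Anna: 90,000; Flora: 90,000; Celia: 90,000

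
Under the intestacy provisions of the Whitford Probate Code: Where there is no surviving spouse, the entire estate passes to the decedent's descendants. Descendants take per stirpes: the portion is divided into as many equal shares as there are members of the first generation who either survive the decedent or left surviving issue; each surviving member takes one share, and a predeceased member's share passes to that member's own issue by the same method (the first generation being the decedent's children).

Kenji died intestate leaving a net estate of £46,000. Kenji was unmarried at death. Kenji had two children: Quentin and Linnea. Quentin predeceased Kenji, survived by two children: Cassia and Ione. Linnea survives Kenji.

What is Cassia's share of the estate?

Cassia receives £11,500.

The entire £46,000 passes to the descendants.
That amount (£46,000) is divided into 2 shares of £23,000: Linnea takes £23,000; Quentin's £23,000 share passes to Quentin's issue.
Quentin's share (£23,000) is divided into 2 shares of £11,500: Cassia and Ione each take £11,500.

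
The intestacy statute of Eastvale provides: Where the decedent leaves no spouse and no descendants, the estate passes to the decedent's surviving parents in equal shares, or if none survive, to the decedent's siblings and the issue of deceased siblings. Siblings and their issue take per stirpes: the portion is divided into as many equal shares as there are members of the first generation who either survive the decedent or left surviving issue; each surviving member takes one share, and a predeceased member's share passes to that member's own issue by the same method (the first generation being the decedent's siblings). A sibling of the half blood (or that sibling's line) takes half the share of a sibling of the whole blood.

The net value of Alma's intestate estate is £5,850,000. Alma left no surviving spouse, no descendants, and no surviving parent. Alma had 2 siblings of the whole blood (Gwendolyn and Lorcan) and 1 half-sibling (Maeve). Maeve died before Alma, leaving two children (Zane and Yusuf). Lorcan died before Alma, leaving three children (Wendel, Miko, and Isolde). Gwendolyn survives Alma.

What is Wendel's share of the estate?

Wendel receives £780,000.

The entire £5,850,000 passes to the siblings and their issue.
Counting each half-blood sibling's line as half a unit, there are 5/2 units in £5,850,000, so one unit is £2,340,000. Whole-blood lines (Gwendolyn and Lorcan) take £2,340,000 each; half-blood lines (Maeve) take £1,170,000 each.
Maeve's share (£1,170,000) is divided into 2 shares of £585,000: Zane and Yusuf each take £585,000.
Lorcan's share (£2,340,000) is divided into 3 shares of £780,000: Wendel, Miko, and Isolde each take £780,000.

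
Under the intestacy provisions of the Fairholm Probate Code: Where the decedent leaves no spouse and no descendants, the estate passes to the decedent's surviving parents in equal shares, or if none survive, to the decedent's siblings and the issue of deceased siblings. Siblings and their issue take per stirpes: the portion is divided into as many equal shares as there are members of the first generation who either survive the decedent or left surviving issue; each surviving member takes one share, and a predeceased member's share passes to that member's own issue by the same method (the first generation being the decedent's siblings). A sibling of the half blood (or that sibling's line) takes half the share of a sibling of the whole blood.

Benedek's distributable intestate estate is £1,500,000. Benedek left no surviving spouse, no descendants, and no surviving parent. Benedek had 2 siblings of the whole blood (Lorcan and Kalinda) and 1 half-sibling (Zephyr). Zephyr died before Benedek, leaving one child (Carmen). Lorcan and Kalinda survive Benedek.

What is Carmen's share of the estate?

Carmen receives £300,000.

The entire £1,500,000 passes to the siblings and their issue.
Counting each half-blood sibling's line as half a unit, there are 5/2 units in £1,500,000, so one unit is £600,000. Whole-blood lines (Lorcan and Kalinda) take £600,000 each; half-blood lines (Zephyr) take £300,000 each.
Zephyr's share (£300,000) passes entirely to Carmen.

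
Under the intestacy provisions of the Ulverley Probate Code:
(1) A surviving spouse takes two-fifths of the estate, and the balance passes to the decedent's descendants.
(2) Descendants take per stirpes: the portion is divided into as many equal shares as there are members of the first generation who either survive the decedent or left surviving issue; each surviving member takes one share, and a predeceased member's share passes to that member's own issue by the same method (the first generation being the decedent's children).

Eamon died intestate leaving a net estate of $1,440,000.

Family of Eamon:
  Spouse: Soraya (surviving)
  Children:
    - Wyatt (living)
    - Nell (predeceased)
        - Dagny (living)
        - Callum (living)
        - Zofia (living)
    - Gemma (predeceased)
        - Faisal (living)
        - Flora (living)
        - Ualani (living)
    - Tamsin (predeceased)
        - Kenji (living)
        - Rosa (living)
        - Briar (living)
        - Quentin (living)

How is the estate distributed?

Soraya takes two-fifths of $1,440,000 = $576,000. The remaining $864,000 passes to the descendants.
The descendants' portion ($864,000) is divided into 4 shares of $216,000: Wyatt takes $216,000; Nell's $216,000 share passes to Nell's issue; Gemma's $216,000 share passes to Gemma's issue; Tamsin's $216,000 share passes to Tamsin's issue.
Nell's share ($216,000) is divided into 3 shares of $72,000: Dagny, Callum, and Zofia each take $72,000.
Gemma's share ($216,000) is divided into 3 shares of $72,000: Faisal, Flora, and Ualani each take $72,000.
Tamsin's share ($216,000) is divided into 4 shares of $54,000: Kenji, Rosa, Briar, and Quentin each take $54,000.

Soraya: $576,000; Wyatt: $216,000; Dagny: $72,000; Callum: $72,000; Zofia: $72,000; Faisal: $72,000; Flora: $72,000; Ualani: $72,000; Kenji: $54,000; Rosa: $54,000; Briar: $54,000; Quentin: $54,000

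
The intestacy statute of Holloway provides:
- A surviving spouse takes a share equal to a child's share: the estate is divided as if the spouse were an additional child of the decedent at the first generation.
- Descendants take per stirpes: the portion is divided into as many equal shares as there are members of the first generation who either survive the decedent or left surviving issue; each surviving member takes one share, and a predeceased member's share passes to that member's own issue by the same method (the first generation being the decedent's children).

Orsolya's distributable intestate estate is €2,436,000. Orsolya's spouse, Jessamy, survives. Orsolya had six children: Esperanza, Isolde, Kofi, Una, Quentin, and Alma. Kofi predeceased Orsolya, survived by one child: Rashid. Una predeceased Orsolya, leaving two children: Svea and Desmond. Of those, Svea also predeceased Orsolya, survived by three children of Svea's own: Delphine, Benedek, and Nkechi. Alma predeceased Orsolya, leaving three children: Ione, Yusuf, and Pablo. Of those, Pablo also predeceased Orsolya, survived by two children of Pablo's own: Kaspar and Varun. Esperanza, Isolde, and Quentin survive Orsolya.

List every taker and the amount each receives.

Jessamy: €348,000; Esperanza: €348,000; Isolde: €348,000; Rashid: €348,000; Delphine: €58,000; Benedek: €58,000; Nkechi: €58,000; Desmond: €174,000; Quentin: €348,000; Ione: €116,000; Yusuf: €116,000; Kaspar: €58,000; Varun: €58,000

The spouse counts as an additional share at the children's level, so there are 7 primary shares of €348,000. Jessamy takes one such share (€348,000).
The children's combined portion (€2,088,000) is divided into 6 shares of €348,000: Esperanza, Isolde, and Quentin each take €348,000; Kofi's €348,000 share passes to Kofi's issue; Una's €348,000 share passes to Una's issue; Alma's €348,000 share passes to Alma's issue.
Kofi's share (€348,000) passes entirely to Rashid.
Una's share (€348,000) is divided into 2 shares of €174,000: Desmond takes €174,000; Svea's €174,000 share passes to Svea's issue.
Svea's share (€174,000) is divided into 3 shares of €58,000: Delphine, Benedek, and Nkechi each take €58,000.
Alma's share (€348,000) is divided into 3 shares of €116,000: Ione and Yusuf each take €116,000; Pablo's €116,000 share passes to Pablo's issue.
Pablo's share (€116,000) is divided into 2 shares of €58,000: Kaspar and Varun each take €58,000.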